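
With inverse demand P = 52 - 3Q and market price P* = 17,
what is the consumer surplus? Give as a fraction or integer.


Maximum willingness to pay (at Q=0): P_max = 52
Quantity demanded at P* = 17:
Q* = (52 - 17)/3 = 35/3
CS = (1/2) * Q* * (P_max - P*)
CS = (1/2) * 35/3 * (52 - 17)
CS = (1/2) * 35/3 * 35 = 1225/6

1225/6


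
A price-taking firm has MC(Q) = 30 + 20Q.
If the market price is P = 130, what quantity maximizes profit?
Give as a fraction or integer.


In perfect competition, profit is maximized where P = MC.
130 = 30 + 20Q
100 = 20Q
Q* = 100/20 = 5

5


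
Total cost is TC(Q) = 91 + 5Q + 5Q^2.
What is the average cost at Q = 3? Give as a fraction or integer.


TC(3) = 91 + 5*3 + 5*3^2
TC(3) = 91 + 15 + 45 = 151
AC = TC/Q = 151/3 = 151/3

151/3


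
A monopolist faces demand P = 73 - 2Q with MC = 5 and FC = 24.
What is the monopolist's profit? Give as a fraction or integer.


MR = MC: 73 - 4Q = 5
Q* = 17
P* = 73 - 2*17 = 39
Profit = (P* - MC)*Q* - FC
= (39 - 5)*17 - 24
= 34*17 - 24
= 578 - 24 = 554

554


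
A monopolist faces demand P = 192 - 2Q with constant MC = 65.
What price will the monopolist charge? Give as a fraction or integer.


MR = 192 - 4Q
Set MR = MC: 192 - 4Q = 65
Q* = 127/4
Substitute into demand:
P* = 192 - 2*127/4 = 257/2

257/2


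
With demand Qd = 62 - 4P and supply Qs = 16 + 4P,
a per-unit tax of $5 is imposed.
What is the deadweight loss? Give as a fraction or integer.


Pre-tax equilibrium quantity: Q* = 39
Post-tax equilibrium quantity: Q_tax = 29
Reduction in quantity: Q* - Q_tax = 10
DWL = (1/2) * tax * (Q* - Q_tax)
DWL = (1/2) * 5 * 10 = 25

25


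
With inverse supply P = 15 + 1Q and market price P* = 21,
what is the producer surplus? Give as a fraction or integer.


Minimum supply price (at Q=0): P_min = 15
Quantity supplied at P* = 21:
Q* = (21 - 15)/1 = 6
PS = (1/2) * Q* * (P* - P_min)
PS = (1/2) * 6 * (21 - 15)
PS = (1/2) * 6 * 6 = 18

18


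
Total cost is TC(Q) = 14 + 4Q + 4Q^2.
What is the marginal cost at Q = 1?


MC = dTC/dQ = 4 + 2*4*Q
At Q = 1:
MC = 4 + 8*1
MC = 4 + 8 = 12

12


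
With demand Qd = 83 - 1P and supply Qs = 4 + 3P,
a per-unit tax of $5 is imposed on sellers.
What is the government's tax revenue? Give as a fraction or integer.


With tax on sellers, new supply: Qs' = 4 + 3(P - 5)
= 3P - 11
New equilibrium quantity:
Q_new = 119/2
Tax revenue = tax * Q_new = 5 * 119/2 = 595/2

595/2


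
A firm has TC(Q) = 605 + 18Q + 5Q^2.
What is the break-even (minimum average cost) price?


AC(Q) = 605/Q + 18 + 5Q
To minimize: dAC/dQ = -605/Q^2 + 5 = 0
Q^2 = 605/5 = 121
Q* = 11
Min AC = 605/11 + 18 + 5*11
Min AC = 55 + 18 + 55 = 128

128


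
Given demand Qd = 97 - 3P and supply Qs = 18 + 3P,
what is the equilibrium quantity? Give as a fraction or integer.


First find equilibrium price:
97 - 3P = 18 + 3P
P* = 79/6 = 79/6
Then substitute into demand:
Q* = 97 - 3 * 79/6 = 115/2

115/2


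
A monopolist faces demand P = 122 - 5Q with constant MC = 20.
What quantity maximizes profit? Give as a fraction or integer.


TR = P*Q = (122 - 5Q)Q = 122Q - 5Q^2
MR = dTR/dQ = 122 - 10Q
Set MR = MC:
122 - 10Q = 20
102 = 10Q
Q* = 102/10 = 51/5

51/5


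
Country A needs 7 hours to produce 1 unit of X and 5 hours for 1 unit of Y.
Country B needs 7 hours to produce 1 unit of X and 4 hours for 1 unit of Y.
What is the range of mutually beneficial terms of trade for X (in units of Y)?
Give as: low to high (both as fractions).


Opportunity cost of X for Country A = hours_X / hours_Y = 7/5 = 7/5 units of Y
Opportunity cost of X for Country B = hours_X / hours_Y = 7/4 = 7/4 units of Y
Terms of trade must be between the two opportunity costs.
Range: 7/5 to 7/4

7/5 to 7/4


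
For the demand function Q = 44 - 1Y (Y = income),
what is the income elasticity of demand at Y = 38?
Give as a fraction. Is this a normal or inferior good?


dQ/dY = -1
At Y = 38: Q = 44 - 1*38 = 6
Ey = (dQ/dY)(Y/Q) = -1 * 38 / 6 = -19/3
Since Ey < 0, this is a inferior good.

-19/3 (inferior good)


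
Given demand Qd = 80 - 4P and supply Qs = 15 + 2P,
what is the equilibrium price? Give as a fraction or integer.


At equilibrium, Qd = Qs.
80 - 4P = 15 + 2P
80 - 15 = 4P + 2P
65 = 6P
P* = 65/6 = 65/6

65/6


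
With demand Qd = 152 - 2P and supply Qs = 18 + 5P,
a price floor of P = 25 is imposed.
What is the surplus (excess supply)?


At P = 25:
Qd = 152 - 2*25 = 102
Qs = 18 + 5*25 = 143
Surplus = Qs - Qd = 143 - 102 = 41

41


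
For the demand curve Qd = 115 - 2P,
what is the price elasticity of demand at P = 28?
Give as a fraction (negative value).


dQ/dP = -2
At P = 28: Q = 115 - 2*28 = 59
E = (dQ/dP)(P/Q) = (-2)(28/59) = -56/59

-56/59


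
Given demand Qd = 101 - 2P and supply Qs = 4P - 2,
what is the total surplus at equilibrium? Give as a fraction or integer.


Find equilibrium: 101 - 2P = 4P - 2
101 + 2 = 6P
P* = 103/6 = 103/6
Q* = 4*103/6 - 2 = 200/3
Inverse demand: P = 101/2 - Q/2, so P_max = 101/2
Inverse supply: P = 1/2 + Q/4, so P_min = 1/2
CS = (1/2) * 200/3 * (101/2 - 103/6) = 10000/9
PS = (1/2) * 200/3 * (103/6 - 1/2) = 5000/9
TS = CS + PS = 10000/9 + 5000/9 = 5000/3

5000/3


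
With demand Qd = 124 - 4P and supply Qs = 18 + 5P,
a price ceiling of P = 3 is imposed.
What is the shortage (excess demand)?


At P = 3:
Qd = 124 - 4*3 = 112
Qs = 18 + 5*3 = 33
Shortage = Qd - Qs = 112 - 33 = 79

79


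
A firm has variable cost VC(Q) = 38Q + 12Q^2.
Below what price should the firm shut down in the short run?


AVC(Q) = VC(Q)/Q = 38 + 12Q
AVC is increasing in Q, so minimum AVC is at Q -> 0+.
Min AVC = 38
The firm should shut down if P < 38.

38


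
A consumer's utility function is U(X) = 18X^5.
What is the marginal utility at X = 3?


MU = dU/dX = 18*5*X^(5-1)
MU = 90*X^4
At X = 3:
MU = 90 * 3^4
MU = 90 * 81 = 7290

7290


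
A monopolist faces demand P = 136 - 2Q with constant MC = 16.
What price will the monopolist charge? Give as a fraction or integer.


MR = 136 - 4Q
Set MR = MC: 136 - 4Q = 16
Q* = 30
Substitute into demand:
P* = 136 - 2*30 = 76

76


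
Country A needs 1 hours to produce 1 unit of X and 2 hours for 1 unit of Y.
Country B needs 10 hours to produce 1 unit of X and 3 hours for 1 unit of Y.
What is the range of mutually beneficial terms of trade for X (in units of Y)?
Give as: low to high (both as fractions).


Opportunity cost of X for Country A = hours_X / hours_Y = 1/2 = 1/2 units of Y
Opportunity cost of X for Country B = hours_X / hours_Y = 10/3 = 10/3 units of Y
Terms of trade must be between the two opportunity costs.
Range: 1/2 to 10/3

1/2 to 10/3


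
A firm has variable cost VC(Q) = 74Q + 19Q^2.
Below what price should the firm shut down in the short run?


AVC(Q) = VC(Q)/Q = 74 + 19Q
AVC is increasing in Q, so minimum AVC is at Q -> 0+.
Min AVC = 74
The firm should shut down if P < 74.

74


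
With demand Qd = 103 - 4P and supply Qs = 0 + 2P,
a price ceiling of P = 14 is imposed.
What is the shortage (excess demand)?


At P = 14:
Qd = 103 - 4*14 = 47
Qs = 0 + 2*14 = 28
Shortage = Qd - Qs = 47 - 28 = 19

19


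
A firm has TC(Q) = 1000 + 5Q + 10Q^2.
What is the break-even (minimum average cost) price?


AC(Q) = 1000/Q + 5 + 10Q
To minimize: dAC/dQ = -1000/Q^2 + 10 = 0
Q^2 = 1000/10 = 100
Q* = 10
Min AC = 1000/10 + 5 + 10*10
Min AC = 100 + 5 + 100 = 205

205


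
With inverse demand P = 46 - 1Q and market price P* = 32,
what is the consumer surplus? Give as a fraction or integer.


Maximum willingness to pay (at Q=0): P_max = 46
Quantity demanded at P* = 32:
Q* = (46 - 32)/1 = 14
CS = (1/2) * Q* * (P_max - P*)
CS = (1/2) * 14 * (46 - 32)
CS = (1/2) * 14 * 14 = 98

98


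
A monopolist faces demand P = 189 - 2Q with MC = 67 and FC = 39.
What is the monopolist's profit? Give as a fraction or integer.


MR = MC: 189 - 4Q = 67
Q* = 61/2
P* = 189 - 2*61/2 = 128
Profit = (P* - MC)*Q* - FC
= (128 - 67)*61/2 - 39
= 61*61/2 - 39
= 3721/2 - 39 = 3643/2

3643/2


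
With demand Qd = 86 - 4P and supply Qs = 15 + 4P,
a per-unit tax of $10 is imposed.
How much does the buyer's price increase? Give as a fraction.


With a per-unit tax, the buyer's price increase depends on relative slopes.
Supply slope: d = 4, Demand slope: b = 4
Buyer's price increase = d * tax / (b + d)
= 4 * 10 / (4 + 4)
= 40 / 8 = 5

5


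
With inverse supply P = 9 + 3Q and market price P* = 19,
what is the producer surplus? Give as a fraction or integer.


Minimum supply price (at Q=0): P_min = 9
Quantity supplied at P* = 19:
Q* = (19 - 9)/3 = 10/3
PS = (1/2) * Q* * (P* - P_min)
PS = (1/2) * 10/3 * (19 - 9)
PS = (1/2) * 10/3 * 10 = 50/3

50/3


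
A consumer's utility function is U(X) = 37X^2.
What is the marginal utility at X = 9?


MU = dU/dX = 37*2*X^(2-1)
MU = 74*X^1
At X = 9:
MU = 74 * 9^1
MU = 74 * 9 = 666

666


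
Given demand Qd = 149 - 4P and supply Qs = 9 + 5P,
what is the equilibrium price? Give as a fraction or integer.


At equilibrium, Qd = Qs.
149 - 4P = 9 + 5P
149 - 9 = 4P + 5P
140 = 9P
P* = 140/9 = 140/9

140/9


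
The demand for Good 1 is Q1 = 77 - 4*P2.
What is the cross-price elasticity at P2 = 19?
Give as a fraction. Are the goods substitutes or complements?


dQ1/dP2 = -4
At P2 = 19: Q1 = 77 - 4*19 = 1
Exy = (dQ1/dP2)(P2/Q1) = -4 * 19 / 1 = -76
Since Exy < 0, the goods are complements.

-76 (complements)


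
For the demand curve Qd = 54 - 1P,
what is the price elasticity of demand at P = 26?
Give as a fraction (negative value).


dQ/dP = -1
At P = 26: Q = 54 - 1*26 = 28
E = (dQ/dP)(P/Q) = (-1)(26/28) = -13/14

-13/14


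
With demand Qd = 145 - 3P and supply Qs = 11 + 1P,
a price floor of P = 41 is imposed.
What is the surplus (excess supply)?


At P = 41:
Qd = 145 - 3*41 = 22
Qs = 11 + 1*41 = 52
Surplus = Qs - Qd = 52 - 22 = 30

30


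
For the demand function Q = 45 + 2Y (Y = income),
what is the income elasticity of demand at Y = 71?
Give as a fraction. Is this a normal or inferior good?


dQ/dY = 2
At Y = 71: Q = 45 + 2*71 = 187
Ey = (dQ/dY)(Y/Q) = 2 * 71 / 187 = 142/187
Since Ey > 0, this is a normal good.

142/187 (normal good)


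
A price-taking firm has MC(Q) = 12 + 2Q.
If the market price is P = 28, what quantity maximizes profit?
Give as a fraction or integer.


In perfect competition, profit is maximized where P = MC.
28 = 12 + 2Q
16 = 2Q
Q* = 16/2 = 8

8


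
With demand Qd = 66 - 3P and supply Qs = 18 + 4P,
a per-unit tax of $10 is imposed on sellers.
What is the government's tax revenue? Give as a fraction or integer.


With tax on sellers, new supply: Qs' = 18 + 4(P - 10)
= 4P - 22
New equilibrium quantity:
Q_new = 198/7
Tax revenue = tax * Q_new = 10 * 198/7 = 1980/7

1980/7


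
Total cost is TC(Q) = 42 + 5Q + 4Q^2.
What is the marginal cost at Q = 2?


MC = dTC/dQ = 5 + 2*4*Q
At Q = 2:
MC = 5 + 8*2
MC = 5 + 16 = 21

21


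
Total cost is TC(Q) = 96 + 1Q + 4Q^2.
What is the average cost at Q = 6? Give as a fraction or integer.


TC(6) = 96 + 1*6 + 4*6^2
TC(6) = 96 + 6 + 144 = 246
AC = TC/Q = 246/6 = 41

41


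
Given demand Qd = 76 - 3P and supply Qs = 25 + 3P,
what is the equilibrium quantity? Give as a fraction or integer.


First find equilibrium price:
76 - 3P = 25 + 3P
P* = 51/6 = 17/2
Then substitute into demand:
Q* = 76 - 3 * 17/2 = 101/2

101/2


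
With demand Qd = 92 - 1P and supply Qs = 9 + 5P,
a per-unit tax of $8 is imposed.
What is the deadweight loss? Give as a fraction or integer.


Pre-tax equilibrium quantity: Q* = 469/6
Post-tax equilibrium quantity: Q_tax = 143/2
Reduction in quantity: Q* - Q_tax = 20/3
DWL = (1/2) * tax * (Q* - Q_tax)
DWL = (1/2) * 8 * 20/3 = 80/3

80/3


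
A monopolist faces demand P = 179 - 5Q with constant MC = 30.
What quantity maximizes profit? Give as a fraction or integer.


TR = P*Q = (179 - 5Q)Q = 179Q - 5Q^2
MR = dTR/dQ = 179 - 10Q
Set MR = MC:
179 - 10Q = 30
149 = 10Q
Q* = 149/10 = 149/10

149/10


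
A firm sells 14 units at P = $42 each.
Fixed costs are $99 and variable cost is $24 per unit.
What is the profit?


Total Revenue = P * Q = 42 * 14 = $588
Total Cost = FC + VC*Q = 99 + 24*14 = $435
Profit = TR - TC = 588 - 435 = $153

$153


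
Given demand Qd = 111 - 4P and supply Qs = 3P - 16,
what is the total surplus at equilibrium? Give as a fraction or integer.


Find equilibrium: 111 - 4P = 3P - 16
111 + 16 = 7P
P* = 127/7 = 127/7
Q* = 3*127/7 - 16 = 269/7
Inverse demand: P = 111/4 - Q/4, so P_max = 111/4
Inverse supply: P = 16/3 + Q/3, so P_min = 16/3
CS = (1/2) * 269/7 * (111/4 - 127/7) = 72361/392
PS = (1/2) * 269/7 * (127/7 - 16/3) = 72361/294
TS = CS + PS = 72361/392 + 72361/294 = 72361/168

72361/168


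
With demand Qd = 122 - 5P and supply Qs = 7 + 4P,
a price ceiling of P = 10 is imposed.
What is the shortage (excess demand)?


At P = 10:
Qd = 122 - 5*10 = 72
Qs = 7 + 4*10 = 47
Shortage = Qd - Qs = 72 - 47 = 25

25


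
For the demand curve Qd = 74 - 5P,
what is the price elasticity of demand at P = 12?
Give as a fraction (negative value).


dQ/dP = -5
At P = 12: Q = 74 - 5*12 = 14
E = (dQ/dP)(P/Q) = (-5)(12/14) = -30/7

-30/7


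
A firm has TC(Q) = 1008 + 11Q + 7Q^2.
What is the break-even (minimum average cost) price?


AC(Q) = 1008/Q + 11 + 7Q
To minimize: dAC/dQ = -1008/Q^2 + 7 = 0
Q^2 = 1008/7 = 144
Q* = 12
Min AC = 1008/12 + 11 + 7*12
Min AC = 84 + 11 + 84 = 179

179


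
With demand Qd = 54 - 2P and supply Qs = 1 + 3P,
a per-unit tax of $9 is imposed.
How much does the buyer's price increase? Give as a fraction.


With a per-unit tax, the buyer's price increase depends on relative slopes.
Supply slope: d = 3, Demand slope: b = 2
Buyer's price increase = d * tax / (b + d)
= 3 * 9 / (2 + 3)
= 27 / 5 = 27/5

27/5


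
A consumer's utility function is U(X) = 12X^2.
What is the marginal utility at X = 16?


MU = dU/dX = 12*2*X^(2-1)
MU = 24*X^1
At X = 16:
MU = 24 * 16^1
MU = 24 * 16 = 384

384


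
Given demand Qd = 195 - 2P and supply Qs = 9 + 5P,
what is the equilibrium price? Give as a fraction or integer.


At equilibrium, Qd = Qs.
195 - 2P = 9 + 5P
195 - 9 = 2P + 5P
186 = 7P
P* = 186/7 = 186/7

186/7


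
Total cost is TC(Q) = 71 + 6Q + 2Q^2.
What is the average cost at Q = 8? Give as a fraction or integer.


TC(8) = 71 + 6*8 + 2*8^2
TC(8) = 71 + 48 + 128 = 247
AC = TC/Q = 247/8 = 247/8

247/8


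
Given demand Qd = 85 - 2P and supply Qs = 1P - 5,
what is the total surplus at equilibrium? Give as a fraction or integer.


Find equilibrium: 85 - 2P = 1P - 5
85 + 5 = 3P
P* = 90/3 = 30
Q* = 1*30 - 5 = 25
Inverse demand: P = 85/2 - Q/2, so P_max = 85/2
Inverse supply: P = 5 + Q/1, so P_min = 5
CS = (1/2) * 25 * (85/2 - 30) = 625/4
PS = (1/2) * 25 * (30 - 5) = 625/2
TS = CS + PS = 625/4 + 625/2 = 1875/4

1875/4


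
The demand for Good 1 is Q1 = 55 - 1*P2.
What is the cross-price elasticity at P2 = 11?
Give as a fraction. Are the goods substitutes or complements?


dQ1/dP2 = -1
At P2 = 11: Q1 = 55 - 1*11 = 44
Exy = (dQ1/dP2)(P2/Q1) = -1 * 11 / 44 = -1/4
Since Exy < 0, the goods are complements.

-1/4 (complements)


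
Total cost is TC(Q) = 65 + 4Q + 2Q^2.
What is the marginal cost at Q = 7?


MC = dTC/dQ = 4 + 2*2*Q
At Q = 7:
MC = 4 + 4*7
MC = 4 + 28 = 32

32


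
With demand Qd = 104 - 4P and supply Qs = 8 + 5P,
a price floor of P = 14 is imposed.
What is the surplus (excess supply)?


At P = 14:
Qd = 104 - 4*14 = 48
Qs = 8 + 5*14 = 78
Surplus = Qs - Qd = 78 - 48 = 30

30


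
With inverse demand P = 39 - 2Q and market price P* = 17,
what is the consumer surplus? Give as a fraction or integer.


Maximum willingness to pay (at Q=0): P_max = 39
Quantity demanded at P* = 17:
Q* = (39 - 17)/2 = 11
CS = (1/2) * Q* * (P_max - P*)
CS = (1/2) * 11 * (39 - 17)
CS = (1/2) * 11 * 22 = 121

121


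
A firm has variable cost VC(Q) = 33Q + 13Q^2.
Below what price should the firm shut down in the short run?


AVC(Q) = VC(Q)/Q = 33 + 13Q
AVC is increasing in Q, so minimum AVC is at Q -> 0+.
Min AVC = 33
The firm should shut down if P < 33.

33


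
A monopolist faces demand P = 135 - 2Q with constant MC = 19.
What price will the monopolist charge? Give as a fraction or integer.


MR = 135 - 4Q
Set MR = MC: 135 - 4Q = 19
Q* = 29
Substitute into demand:
P* = 135 - 2*29 = 77

77


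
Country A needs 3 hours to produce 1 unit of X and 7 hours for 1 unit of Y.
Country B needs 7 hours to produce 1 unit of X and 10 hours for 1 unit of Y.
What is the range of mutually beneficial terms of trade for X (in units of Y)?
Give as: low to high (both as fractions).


Opportunity cost of X for Country A = hours_X / hours_Y = 3/7 = 3/7 units of Y
Opportunity cost of X for Country B = hours_X / hours_Y = 7/10 = 7/10 units of Y
Terms of trade must be between the two opportunity costs.
Range: 3/7 to 7/10

3/7 to 7/10


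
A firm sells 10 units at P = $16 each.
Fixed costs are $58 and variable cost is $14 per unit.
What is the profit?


Total Revenue = P * Q = 16 * 10 = $160
Total Cost = FC + VC*Q = 58 + 14*10 = $198
Profit = TR - TC = 160 - 198 = $-38

$-38


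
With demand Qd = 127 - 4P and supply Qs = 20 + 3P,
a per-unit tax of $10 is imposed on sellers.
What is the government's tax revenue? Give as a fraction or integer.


With tax on sellers, new supply: Qs' = 20 + 3(P - 10)
= 3P - 10
New equilibrium quantity:
Q_new = 341/7
Tax revenue = tax * Q_new = 10 * 341/7 = 3410/7

3410/7


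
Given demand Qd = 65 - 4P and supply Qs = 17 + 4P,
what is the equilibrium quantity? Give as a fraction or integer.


First find equilibrium price:
65 - 4P = 17 + 4P
P* = 48/8 = 6
Then substitute into demand:
Q* = 65 - 4 * 6 = 41

41


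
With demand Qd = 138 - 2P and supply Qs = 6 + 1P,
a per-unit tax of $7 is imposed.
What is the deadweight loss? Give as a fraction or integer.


Pre-tax equilibrium quantity: Q* = 50
Post-tax equilibrium quantity: Q_tax = 136/3
Reduction in quantity: Q* - Q_tax = 14/3
DWL = (1/2) * tax * (Q* - Q_tax)
DWL = (1/2) * 7 * 14/3 = 49/3

49/3


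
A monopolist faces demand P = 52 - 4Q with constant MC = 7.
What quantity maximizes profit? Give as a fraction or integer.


TR = P*Q = (52 - 4Q)Q = 52Q - 4Q^2
MR = dTR/dQ = 52 - 8Q
Set MR = MC:
52 - 8Q = 7
45 = 8Q
Q* = 45/8 = 45/8

45/8


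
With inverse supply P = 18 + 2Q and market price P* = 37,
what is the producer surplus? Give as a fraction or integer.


Minimum supply price (at Q=0): P_min = 18
Quantity supplied at P* = 37:
Q* = (37 - 18)/2 = 19/2
PS = (1/2) * Q* * (P* - P_min)
PS = (1/2) * 19/2 * (37 - 18)
PS = (1/2) * 19/2 * 19 = 361/4

361/4


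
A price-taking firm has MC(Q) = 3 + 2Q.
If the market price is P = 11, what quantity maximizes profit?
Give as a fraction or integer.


In perfect competition, profit is maximized where P = MC.
11 = 3 + 2Q
8 = 2Q
Q* = 8/2 = 4

4


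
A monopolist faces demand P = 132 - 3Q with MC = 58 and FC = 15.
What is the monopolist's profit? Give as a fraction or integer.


MR = MC: 132 - 6Q = 58
Q* = 37/3
P* = 132 - 3*37/3 = 95
Profit = (P* - MC)*Q* - FC
= (95 - 58)*37/3 - 15
= 37*37/3 - 15
= 1369/3 - 15 = 1324/3

1324/3


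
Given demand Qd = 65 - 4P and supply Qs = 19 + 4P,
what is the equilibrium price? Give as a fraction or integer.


At equilibrium, Qd = Qs.
65 - 4P = 19 + 4P
65 - 19 = 4P + 4P
46 = 8P
P* = 46/8 = 23/4

23/4


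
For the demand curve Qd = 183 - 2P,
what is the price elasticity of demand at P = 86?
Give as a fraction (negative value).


dQ/dP = -2
At P = 86: Q = 183 - 2*86 = 11
E = (dQ/dP)(P/Q) = (-2)(86/11) = -172/11

-172/11


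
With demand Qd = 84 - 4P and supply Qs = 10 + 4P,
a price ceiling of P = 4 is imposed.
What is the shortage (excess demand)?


At P = 4:
Qd = 84 - 4*4 = 68
Qs = 10 + 4*4 = 26
Shortage = Qd - Qs = 68 - 26 = 42

42


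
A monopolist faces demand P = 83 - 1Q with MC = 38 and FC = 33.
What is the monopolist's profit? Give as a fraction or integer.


MR = MC: 83 - 2Q = 38
Q* = 45/2
P* = 83 - 1*45/2 = 121/2
Profit = (P* - MC)*Q* - FC
= (121/2 - 38)*45/2 - 33
= 45/2*45/2 - 33
= 2025/4 - 33 = 1893/4

1893/4


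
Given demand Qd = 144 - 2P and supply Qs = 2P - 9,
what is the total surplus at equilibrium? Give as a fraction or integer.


Find equilibrium: 144 - 2P = 2P - 9
144 + 9 = 4P
P* = 153/4 = 153/4
Q* = 2*153/4 - 9 = 135/2
Inverse demand: P = 72 - Q/2, so P_max = 72
Inverse supply: P = 9/2 + Q/2, so P_min = 9/2
CS = (1/2) * 135/2 * (72 - 153/4) = 18225/16
PS = (1/2) * 135/2 * (153/4 - 9/2) = 18225/16
TS = CS + PS = 18225/16 + 18225/16 = 18225/8

18225/8


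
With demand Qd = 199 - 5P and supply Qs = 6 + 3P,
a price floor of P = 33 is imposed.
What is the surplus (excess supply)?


At P = 33:
Qd = 199 - 5*33 = 34
Qs = 6 + 3*33 = 105
Surplus = Qs - Qd = 105 - 34 = 71

71


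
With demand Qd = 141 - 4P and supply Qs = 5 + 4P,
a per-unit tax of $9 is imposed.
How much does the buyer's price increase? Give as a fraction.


With a per-unit tax, the buyer's price increase depends on relative slopes.
Supply slope: d = 4, Demand slope: b = 4
Buyer's price increase = d * tax / (b + d)
= 4 * 9 / (4 + 4)
= 36 / 8 = 9/2

9/2


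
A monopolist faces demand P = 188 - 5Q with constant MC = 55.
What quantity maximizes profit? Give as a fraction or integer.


TR = P*Q = (188 - 5Q)Q = 188Q - 5Q^2
MR = dTR/dQ = 188 - 10Q
Set MR = MC:
188 - 10Q = 55
133 = 10Q
Q* = 133/10 = 133/10

133/10


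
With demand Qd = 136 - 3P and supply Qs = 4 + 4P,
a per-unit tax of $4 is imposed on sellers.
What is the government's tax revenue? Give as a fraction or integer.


With tax on sellers, new supply: Qs' = 4 + 4(P - 4)
= 4P - 12
New equilibrium quantity:
Q_new = 508/7
Tax revenue = tax * Q_new = 4 * 508/7 = 2032/7

2032/7


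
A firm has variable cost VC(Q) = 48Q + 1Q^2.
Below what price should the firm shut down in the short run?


AVC(Q) = VC(Q)/Q = 48 + 1Q
AVC is increasing in Q, so minimum AVC is at Q -> 0+.
Min AVC = 48
The firm should shut down if P < 48.

48


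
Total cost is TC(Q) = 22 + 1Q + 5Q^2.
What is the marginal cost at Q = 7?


MC = dTC/dQ = 1 + 2*5*Q
At Q = 7:
MC = 1 + 10*7
MC = 1 + 70 = 71

71


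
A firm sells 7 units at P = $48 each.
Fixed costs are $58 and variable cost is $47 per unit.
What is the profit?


Total Revenue = P * Q = 48 * 7 = $336
Total Cost = FC + VC*Q = 58 + 47*7 = $387
Profit = TR - TC = 336 - 387 = $-51

$-51


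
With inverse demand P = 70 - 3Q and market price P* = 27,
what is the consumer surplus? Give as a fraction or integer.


Maximum willingness to pay (at Q=0): P_max = 70
Quantity demanded at P* = 27:
Q* = (70 - 27)/3 = 43/3
CS = (1/2) * Q* * (P_max - P*)
CS = (1/2) * 43/3 * (70 - 27)
CS = (1/2) * 43/3 * 43 = 1849/6

1849/6


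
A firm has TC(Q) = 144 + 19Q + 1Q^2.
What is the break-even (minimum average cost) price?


AC(Q) = 144/Q + 19 + 1Q
To minimize: dAC/dQ = -144/Q^2 + 1 = 0
Q^2 = 144/1 = 144
Q* = 12
Min AC = 144/12 + 19 + 1*12
Min AC = 12 + 19 + 12 = 43

43


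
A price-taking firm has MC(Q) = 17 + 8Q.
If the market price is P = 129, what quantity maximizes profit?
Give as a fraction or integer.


In perfect competition, profit is maximized where P = MC.
129 = 17 + 8Q
112 = 8Q
Q* = 112/8 = 14

14


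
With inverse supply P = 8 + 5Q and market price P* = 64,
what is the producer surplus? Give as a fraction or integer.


Minimum supply price (at Q=0): P_min = 8
Quantity supplied at P* = 64:
Q* = (64 - 8)/5 = 56/5
PS = (1/2) * Q* * (P* - P_min)
PS = (1/2) * 56/5 * (64 - 8)
PS = (1/2) * 56/5 * 56 = 1568/5

1568/5


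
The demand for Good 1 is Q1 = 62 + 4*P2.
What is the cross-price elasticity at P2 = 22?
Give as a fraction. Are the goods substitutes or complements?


dQ1/dP2 = 4
At P2 = 22: Q1 = 62 + 4*22 = 150
Exy = (dQ1/dP2)(P2/Q1) = 4 * 22 / 150 = 44/75
Since Exy > 0, the goods are substitutes.

44/75 (substitutes)


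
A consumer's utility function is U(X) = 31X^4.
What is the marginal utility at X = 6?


MU = dU/dX = 31*4*X^(4-1)
MU = 124*X^3
At X = 6:
MU = 124 * 6^3
MU = 124 * 216 = 26784

26784


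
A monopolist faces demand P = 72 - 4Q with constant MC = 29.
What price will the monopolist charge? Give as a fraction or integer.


MR = 72 - 8Q
Set MR = MC: 72 - 8Q = 29
Q* = 43/8
Substitute into demand:
P* = 72 - 4*43/8 = 101/2

101/2


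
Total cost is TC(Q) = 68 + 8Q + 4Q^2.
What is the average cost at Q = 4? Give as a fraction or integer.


TC(4) = 68 + 8*4 + 4*4^2
TC(4) = 68 + 32 + 64 = 164
AC = TC/Q = 164/4 = 41

41


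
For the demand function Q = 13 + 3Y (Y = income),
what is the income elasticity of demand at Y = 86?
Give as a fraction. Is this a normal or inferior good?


dQ/dY = 3
At Y = 86: Q = 13 + 3*86 = 271
Ey = (dQ/dY)(Y/Q) = 3 * 86 / 271 = 258/271
Since Ey > 0, this is a normal good.

258/271 (normal good)


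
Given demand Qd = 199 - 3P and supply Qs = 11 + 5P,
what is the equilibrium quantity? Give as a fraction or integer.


First find equilibrium price:
199 - 3P = 11 + 5P
P* = 188/8 = 47/2
Then substitute into demand:
Q* = 199 - 3 * 47/2 = 257/2

257/2


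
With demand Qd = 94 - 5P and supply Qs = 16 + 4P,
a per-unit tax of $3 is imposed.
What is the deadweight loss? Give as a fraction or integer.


Pre-tax equilibrium quantity: Q* = 152/3
Post-tax equilibrium quantity: Q_tax = 44
Reduction in quantity: Q* - Q_tax = 20/3
DWL = (1/2) * tax * (Q* - Q_tax)
DWL = (1/2) * 3 * 20/3 = 10

10


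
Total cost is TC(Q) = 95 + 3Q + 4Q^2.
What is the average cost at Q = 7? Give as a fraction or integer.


TC(7) = 95 + 3*7 + 4*7^2
TC(7) = 95 + 21 + 196 = 312
AC = TC/Q = 312/7 = 312/7

312/7


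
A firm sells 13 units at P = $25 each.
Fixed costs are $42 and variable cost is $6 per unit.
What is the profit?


Total Revenue = P * Q = 25 * 13 = $325
Total Cost = FC + VC*Q = 42 + 6*13 = $120
Profit = TR - TC = 325 - 120 = $205

$205


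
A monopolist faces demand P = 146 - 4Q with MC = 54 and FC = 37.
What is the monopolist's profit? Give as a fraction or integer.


MR = MC: 146 - 8Q = 54
Q* = 23/2
P* = 146 - 4*23/2 = 100
Profit = (P* - MC)*Q* - FC
= (100 - 54)*23/2 - 37
= 46*23/2 - 37
= 529 - 37 = 492

492


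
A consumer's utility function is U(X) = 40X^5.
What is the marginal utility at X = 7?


MU = dU/dX = 40*5*X^(5-1)
MU = 200*X^4
At X = 7:
MU = 200 * 7^4
MU = 200 * 2401 = 480200

480200


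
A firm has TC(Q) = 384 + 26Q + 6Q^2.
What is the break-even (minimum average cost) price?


AC(Q) = 384/Q + 26 + 6Q
To minimize: dAC/dQ = -384/Q^2 + 6 = 0
Q^2 = 384/6 = 64
Q* = 8
Min AC = 384/8 + 26 + 6*8
Min AC = 48 + 26 + 48 = 122

122


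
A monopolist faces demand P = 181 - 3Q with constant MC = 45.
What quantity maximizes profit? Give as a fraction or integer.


TR = P*Q = (181 - 3Q)Q = 181Q - 3Q^2
MR = dTR/dQ = 181 - 6Q
Set MR = MC:
181 - 6Q = 45
136 = 6Q
Q* = 136/6 = 68/3

68/3


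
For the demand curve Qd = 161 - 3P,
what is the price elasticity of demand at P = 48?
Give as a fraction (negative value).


dQ/dP = -3
At P = 48: Q = 161 - 3*48 = 17
E = (dQ/dP)(P/Q) = (-3)(48/17) = -144/17

-144/17


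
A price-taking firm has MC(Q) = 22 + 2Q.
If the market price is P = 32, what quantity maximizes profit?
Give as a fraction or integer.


In perfect competition, profit is maximized where P = MC.
32 = 22 + 2Q
10 = 2Q
Q* = 10/2 = 5

5


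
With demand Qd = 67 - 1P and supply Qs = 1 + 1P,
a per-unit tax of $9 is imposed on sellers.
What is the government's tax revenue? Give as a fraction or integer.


With tax on sellers, new supply: Qs' = 1 + 1(P - 9)
= 1P - 8
New equilibrium quantity:
Q_new = 59/2
Tax revenue = tax * Q_new = 9 * 59/2 = 531/2

531/2


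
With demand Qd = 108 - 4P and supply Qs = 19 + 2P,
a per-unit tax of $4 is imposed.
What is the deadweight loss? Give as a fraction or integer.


Pre-tax equilibrium quantity: Q* = 146/3
Post-tax equilibrium quantity: Q_tax = 130/3
Reduction in quantity: Q* - Q_tax = 16/3
DWL = (1/2) * tax * (Q* - Q_tax)
DWL = (1/2) * 4 * 16/3 = 32/3

32/3


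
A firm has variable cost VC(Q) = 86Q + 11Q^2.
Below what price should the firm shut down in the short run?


AVC(Q) = VC(Q)/Q = 86 + 11Q
AVC is increasing in Q, so minimum AVC is at Q -> 0+.
Min AVC = 86
The firm should shut down if P < 86.

86


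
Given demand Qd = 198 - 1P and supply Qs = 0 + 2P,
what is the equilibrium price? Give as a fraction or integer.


At equilibrium, Qd = Qs.
198 - 1P = 0 + 2P
198 - 0 = 1P + 2P
198 = 3P
P* = 198/3 = 66

66


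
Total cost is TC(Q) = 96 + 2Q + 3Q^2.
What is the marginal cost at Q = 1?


MC = dTC/dQ = 2 + 2*3*Q
At Q = 1:
MC = 2 + 6*1
MC = 2 + 6 = 8

8


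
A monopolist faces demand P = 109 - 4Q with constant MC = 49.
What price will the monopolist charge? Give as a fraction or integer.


MR = 109 - 8Q
Set MR = MC: 109 - 8Q = 49
Q* = 15/2
Substitute into demand:
P* = 109 - 4*15/2 = 79

79


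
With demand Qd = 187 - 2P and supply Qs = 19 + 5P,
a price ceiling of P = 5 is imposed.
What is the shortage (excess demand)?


At P = 5:
Qd = 187 - 2*5 = 177
Qs = 19 + 5*5 = 44
Shortage = Qd - Qs = 177 - 44 = 133

133


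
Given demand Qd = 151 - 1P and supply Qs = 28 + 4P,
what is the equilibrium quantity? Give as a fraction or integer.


First find equilibrium price:
151 - 1P = 28 + 4P
P* = 123/5 = 123/5
Then substitute into demand:
Q* = 151 - 1 * 123/5 = 632/5

632/5


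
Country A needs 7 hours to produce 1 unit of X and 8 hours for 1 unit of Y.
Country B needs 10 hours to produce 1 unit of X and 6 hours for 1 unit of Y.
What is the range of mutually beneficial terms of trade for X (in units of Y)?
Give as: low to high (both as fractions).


Opportunity cost of X for Country A = hours_X / hours_Y = 7/8 = 7/8 units of Y
Opportunity cost of X for Country B = hours_X / hours_Y = 10/6 = 5/3 units of Y
Terms of trade must be between the two opportunity costs.
Range: 7/8 to 5/3

7/8 to 5/3


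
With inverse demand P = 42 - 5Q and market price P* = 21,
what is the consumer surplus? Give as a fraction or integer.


Maximum willingness to pay (at Q=0): P_max = 42
Quantity demanded at P* = 21:
Q* = (42 - 21)/5 = 21/5
CS = (1/2) * Q* * (P_max - P*)
CS = (1/2) * 21/5 * (42 - 21)
CS = (1/2) * 21/5 * 21 = 441/10

441/10


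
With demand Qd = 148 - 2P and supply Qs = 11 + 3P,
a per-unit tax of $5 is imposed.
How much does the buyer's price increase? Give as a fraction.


With a per-unit tax, the buyer's price increase depends on relative slopes.
Supply slope: d = 3, Demand slope: b = 2
Buyer's price increase = d * tax / (b + d)
= 3 * 5 / (2 + 3)
= 15 / 5 = 3

3


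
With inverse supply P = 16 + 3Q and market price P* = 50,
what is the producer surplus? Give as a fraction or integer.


Minimum supply price (at Q=0): P_min = 16
Quantity supplied at P* = 50:
Q* = (50 - 16)/3 = 34/3
PS = (1/2) * Q* * (P* - P_min)
PS = (1/2) * 34/3 * (50 - 16)
PS = (1/2) * 34/3 * 34 = 578/3

578/3


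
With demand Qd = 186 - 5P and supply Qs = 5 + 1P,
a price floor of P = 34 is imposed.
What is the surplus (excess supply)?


At P = 34:
Qd = 186 - 5*34 = 16
Qs = 5 + 1*34 = 39
Surplus = Qs - Qd = 39 - 16 = 23

23


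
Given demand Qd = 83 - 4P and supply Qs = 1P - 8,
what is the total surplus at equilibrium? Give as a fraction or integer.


Find equilibrium: 83 - 4P = 1P - 8
83 + 8 = 5P
P* = 91/5 = 91/5
Q* = 1*91/5 - 8 = 51/5
Inverse demand: P = 83/4 - Q/4, so P_max = 83/4
Inverse supply: P = 8 + Q/1, so P_min = 8
CS = (1/2) * 51/5 * (83/4 - 91/5) = 2601/200
PS = (1/2) * 51/5 * (91/5 - 8) = 2601/50
TS = CS + PS = 2601/200 + 2601/50 = 2601/40

2601/40


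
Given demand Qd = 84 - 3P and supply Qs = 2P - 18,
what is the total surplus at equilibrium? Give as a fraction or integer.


Find equilibrium: 84 - 3P = 2P - 18
84 + 18 = 5P
P* = 102/5 = 102/5
Q* = 2*102/5 - 18 = 114/5
Inverse demand: P = 28 - Q/3, so P_max = 28
Inverse supply: P = 9 + Q/2, so P_min = 9
CS = (1/2) * 114/5 * (28 - 102/5) = 2166/25
PS = (1/2) * 114/5 * (102/5 - 9) = 3249/25
TS = CS + PS = 2166/25 + 3249/25 = 1083/5

1083/5


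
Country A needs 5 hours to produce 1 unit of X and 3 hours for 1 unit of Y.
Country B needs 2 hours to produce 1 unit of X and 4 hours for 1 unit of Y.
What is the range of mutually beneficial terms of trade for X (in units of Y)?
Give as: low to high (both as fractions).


Opportunity cost of X for Country A = hours_X / hours_Y = 5/3 = 5/3 units of Y
Opportunity cost of X for Country B = hours_X / hours_Y = 2/4 = 1/2 units of Y
Terms of trade must be between the two opportunity costs.
Range: 1/2 to 5/3

1/2 to 5/3


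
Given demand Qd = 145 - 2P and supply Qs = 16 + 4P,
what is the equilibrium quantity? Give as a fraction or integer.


First find equilibrium price:
145 - 2P = 16 + 4P
P* = 129/6 = 43/2
Then substitute into demand:
Q* = 145 - 2 * 43/2 = 102

102


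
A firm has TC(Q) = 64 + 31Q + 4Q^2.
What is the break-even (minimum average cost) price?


AC(Q) = 64/Q + 31 + 4Q
To minimize: dAC/dQ = -64/Q^2 + 4 = 0
Q^2 = 64/4 = 16
Q* = 4
Min AC = 64/4 + 31 + 4*4
Min AC = 16 + 31 + 16 = 63

63


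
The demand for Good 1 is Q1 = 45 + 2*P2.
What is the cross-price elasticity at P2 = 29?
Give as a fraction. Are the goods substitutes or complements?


dQ1/dP2 = 2
At P2 = 29: Q1 = 45 + 2*29 = 103
Exy = (dQ1/dP2)(P2/Q1) = 2 * 29 / 103 = 58/103
Since Exy > 0, the goods are substitutes.

58/103 (substitutes)


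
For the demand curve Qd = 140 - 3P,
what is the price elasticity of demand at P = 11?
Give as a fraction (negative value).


dQ/dP = -3
At P = 11: Q = 140 - 3*11 = 107
E = (dQ/dP)(P/Q) = (-3)(11/107) = -33/107

-33/107


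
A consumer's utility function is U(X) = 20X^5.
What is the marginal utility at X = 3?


MU = dU/dX = 20*5*X^(5-1)
MU = 100*X^4
At X = 3:
MU = 100 * 3^4
MU = 100 * 81 = 8100

8100


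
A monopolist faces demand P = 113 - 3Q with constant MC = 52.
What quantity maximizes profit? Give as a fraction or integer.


TR = P*Q = (113 - 3Q)Q = 113Q - 3Q^2
MR = dTR/dQ = 113 - 6Q
Set MR = MC:
113 - 6Q = 52
61 = 6Q
Q* = 61/6 = 61/6

61/6


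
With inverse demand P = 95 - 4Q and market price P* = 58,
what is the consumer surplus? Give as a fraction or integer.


Maximum willingness to pay (at Q=0): P_max = 95
Quantity demanded at P* = 58:
Q* = (95 - 58)/4 = 37/4
CS = (1/2) * Q* * (P_max - P*)
CS = (1/2) * 37/4 * (95 - 58)
CS = (1/2) * 37/4 * 37 = 1369/8

1369/8


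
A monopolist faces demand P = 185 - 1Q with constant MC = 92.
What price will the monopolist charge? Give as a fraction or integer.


MR = 185 - 2Q
Set MR = MC: 185 - 2Q = 92
Q* = 93/2
Substitute into demand:
P* = 185 - 1*93/2 = 277/2

277/2


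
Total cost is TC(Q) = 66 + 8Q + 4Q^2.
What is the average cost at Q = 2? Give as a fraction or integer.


TC(2) = 66 + 8*2 + 4*2^2
TC(2) = 66 + 16 + 16 = 98
AC = TC/Q = 98/2 = 49

49


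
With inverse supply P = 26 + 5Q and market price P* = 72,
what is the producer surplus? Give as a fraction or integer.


Minimum supply price (at Q=0): P_min = 26
Quantity supplied at P* = 72:
Q* = (72 - 26)/5 = 46/5
PS = (1/2) * Q* * (P* - P_min)
PS = (1/2) * 46/5 * (72 - 26)
PS = (1/2) * 46/5 * 46 = 1058/5

1058/5


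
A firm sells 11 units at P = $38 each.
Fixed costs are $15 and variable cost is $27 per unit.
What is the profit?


Total Revenue = P * Q = 38 * 11 = $418
Total Cost = FC + VC*Q = 15 + 27*11 = $312
Profit = TR - TC = 418 - 312 = $106

$106


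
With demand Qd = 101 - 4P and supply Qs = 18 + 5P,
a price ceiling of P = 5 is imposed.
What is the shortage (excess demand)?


At P = 5:
Qd = 101 - 4*5 = 81
Qs = 18 + 5*5 = 43
Shortage = Qd - Qs = 81 - 43 = 38

38


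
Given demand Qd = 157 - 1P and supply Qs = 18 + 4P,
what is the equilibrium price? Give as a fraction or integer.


At equilibrium, Qd = Qs.
157 - 1P = 18 + 4P
157 - 18 = 1P + 4P
139 = 5P
P* = 139/5 = 139/5

139/5


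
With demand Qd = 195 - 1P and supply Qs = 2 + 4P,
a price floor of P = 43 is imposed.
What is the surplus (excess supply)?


At P = 43:
Qd = 195 - 1*43 = 152
Qs = 2 + 4*43 = 174
Surplus = Qs - Qd = 174 - 152 = 22

22


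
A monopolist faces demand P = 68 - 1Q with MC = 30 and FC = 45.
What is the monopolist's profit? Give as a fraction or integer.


MR = MC: 68 - 2Q = 30
Q* = 19
P* = 68 - 1*19 = 49
Profit = (P* - MC)*Q* - FC
= (49 - 30)*19 - 45
= 19*19 - 45
= 361 - 45 = 316

316


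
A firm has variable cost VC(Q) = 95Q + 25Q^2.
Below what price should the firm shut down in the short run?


AVC(Q) = VC(Q)/Q = 95 + 25Q
AVC is increasing in Q, so minimum AVC is at Q -> 0+.
Min AVC = 95
The firm should shut down if P < 95.

95


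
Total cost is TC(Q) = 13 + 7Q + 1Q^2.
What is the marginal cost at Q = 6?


MC = dTC/dQ = 7 + 2*1*Q
At Q = 6:
MC = 7 + 2*6
MC = 7 + 12 = 19

19


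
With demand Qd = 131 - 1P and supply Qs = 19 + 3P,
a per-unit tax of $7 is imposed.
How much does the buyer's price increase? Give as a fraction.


With a per-unit tax, the buyer's price increase depends on relative slopes.
Supply slope: d = 3, Demand slope: b = 1
Buyer's price increase = d * tax / (b + d)
= 3 * 7 / (1 + 3)
= 21 / 4 = 21/4

21/4


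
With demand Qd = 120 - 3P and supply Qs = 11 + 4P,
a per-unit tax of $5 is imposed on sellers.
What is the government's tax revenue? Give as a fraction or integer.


With tax on sellers, new supply: Qs' = 11 + 4(P - 5)
= 4P - 9
New equilibrium quantity:
Q_new = 453/7
Tax revenue = tax * Q_new = 5 * 453/7 = 2265/7

2265/7


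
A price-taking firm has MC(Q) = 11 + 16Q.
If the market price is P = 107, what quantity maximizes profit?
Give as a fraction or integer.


In perfect competition, profit is maximized where P = MC.
107 = 11 + 16Q
96 = 16Q
Q* = 96/16 = 6

6


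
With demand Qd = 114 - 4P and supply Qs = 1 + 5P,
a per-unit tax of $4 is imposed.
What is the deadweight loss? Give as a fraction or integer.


Pre-tax equilibrium quantity: Q* = 574/9
Post-tax equilibrium quantity: Q_tax = 494/9
Reduction in quantity: Q* - Q_tax = 80/9
DWL = (1/2) * tax * (Q* - Q_tax)
DWL = (1/2) * 4 * 80/9 = 160/9

160/9


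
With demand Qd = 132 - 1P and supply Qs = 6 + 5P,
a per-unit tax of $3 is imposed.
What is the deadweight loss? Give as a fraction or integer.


Pre-tax equilibrium quantity: Q* = 111
Post-tax equilibrium quantity: Q_tax = 217/2
Reduction in quantity: Q* - Q_tax = 5/2
DWL = (1/2) * tax * (Q* - Q_tax)
DWL = (1/2) * 3 * 5/2 = 15/4

15/4


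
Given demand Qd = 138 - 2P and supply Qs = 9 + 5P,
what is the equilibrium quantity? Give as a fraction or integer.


First find equilibrium price:
138 - 2P = 9 + 5P
P* = 129/7 = 129/7
Then substitute into demand:
Q* = 138 - 2 * 129/7 = 708/7

708/7


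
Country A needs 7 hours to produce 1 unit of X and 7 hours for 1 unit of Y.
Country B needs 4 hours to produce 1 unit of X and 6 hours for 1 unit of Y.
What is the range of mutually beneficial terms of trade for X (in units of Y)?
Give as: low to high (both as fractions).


Opportunity cost of X for Country A = hours_X / hours_Y = 7/7 = 1 units of Y
Opportunity cost of X for Country B = hours_X / hours_Y = 4/6 = 2/3 units of Y
Terms of trade must be between the two opportunity costs.
Range: 2/3 to 1

2/3 to 1


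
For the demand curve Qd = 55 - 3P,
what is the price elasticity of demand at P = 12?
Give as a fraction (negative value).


dQ/dP = -3
At P = 12: Q = 55 - 3*12 = 19
E = (dQ/dP)(P/Q) = (-3)(12/19) = -36/19

-36/19


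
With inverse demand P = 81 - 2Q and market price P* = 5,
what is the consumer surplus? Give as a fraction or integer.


Maximum willingness to pay (at Q=0): P_max = 81
Quantity demanded at P* = 5:
Q* = (81 - 5)/2 = 38
CS = (1/2) * Q* * (P_max - P*)
CS = (1/2) * 38 * (81 - 5)
CS = (1/2) * 38 * 76 = 1444

1444


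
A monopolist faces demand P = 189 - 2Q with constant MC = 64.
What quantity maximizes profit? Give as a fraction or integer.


TR = P*Q = (189 - 2Q)Q = 189Q - 2Q^2
MR = dTR/dQ = 189 - 4Q
Set MR = MC:
189 - 4Q = 64
125 = 4Q
Q* = 125/4 = 125/4

125/4
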